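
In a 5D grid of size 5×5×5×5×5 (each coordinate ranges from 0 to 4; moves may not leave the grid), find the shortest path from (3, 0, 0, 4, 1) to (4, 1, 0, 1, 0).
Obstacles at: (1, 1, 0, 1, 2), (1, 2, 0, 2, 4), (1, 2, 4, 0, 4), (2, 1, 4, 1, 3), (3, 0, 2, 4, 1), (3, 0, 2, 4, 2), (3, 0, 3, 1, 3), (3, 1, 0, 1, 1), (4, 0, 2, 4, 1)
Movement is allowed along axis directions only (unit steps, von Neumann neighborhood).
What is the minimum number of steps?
6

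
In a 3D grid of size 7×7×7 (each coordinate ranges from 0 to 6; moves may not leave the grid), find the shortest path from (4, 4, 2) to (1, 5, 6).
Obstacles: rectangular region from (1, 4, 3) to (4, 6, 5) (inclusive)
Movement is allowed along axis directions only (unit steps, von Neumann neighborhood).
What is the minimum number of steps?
10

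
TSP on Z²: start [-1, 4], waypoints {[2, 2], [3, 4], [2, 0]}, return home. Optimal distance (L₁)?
16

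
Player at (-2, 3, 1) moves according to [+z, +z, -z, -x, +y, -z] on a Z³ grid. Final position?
(-3, 4, 1)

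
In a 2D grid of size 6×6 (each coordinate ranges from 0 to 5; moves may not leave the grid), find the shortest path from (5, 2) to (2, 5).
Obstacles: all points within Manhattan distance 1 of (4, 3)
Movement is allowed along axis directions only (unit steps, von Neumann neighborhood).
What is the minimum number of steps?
8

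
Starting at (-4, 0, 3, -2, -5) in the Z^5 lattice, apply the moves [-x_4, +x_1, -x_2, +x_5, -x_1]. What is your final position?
(-4, -1, 3, -3, -4)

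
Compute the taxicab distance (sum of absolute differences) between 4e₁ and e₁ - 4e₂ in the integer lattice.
7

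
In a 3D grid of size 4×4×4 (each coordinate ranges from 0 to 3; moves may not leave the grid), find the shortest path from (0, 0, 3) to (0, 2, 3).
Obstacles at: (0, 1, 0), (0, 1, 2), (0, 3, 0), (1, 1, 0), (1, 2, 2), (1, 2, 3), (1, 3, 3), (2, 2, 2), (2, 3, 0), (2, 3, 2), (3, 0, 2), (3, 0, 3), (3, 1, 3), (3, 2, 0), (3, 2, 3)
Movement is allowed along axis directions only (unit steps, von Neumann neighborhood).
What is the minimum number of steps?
2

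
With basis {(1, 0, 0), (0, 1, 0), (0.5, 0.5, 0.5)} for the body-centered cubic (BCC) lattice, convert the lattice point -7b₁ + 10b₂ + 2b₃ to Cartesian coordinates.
(-6, 11, 1)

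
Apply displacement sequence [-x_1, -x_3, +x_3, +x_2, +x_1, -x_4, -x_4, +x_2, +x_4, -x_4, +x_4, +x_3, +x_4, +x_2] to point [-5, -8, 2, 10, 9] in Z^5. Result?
(-5, -5, 3, 10, 9)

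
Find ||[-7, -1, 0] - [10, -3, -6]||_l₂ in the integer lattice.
18.1384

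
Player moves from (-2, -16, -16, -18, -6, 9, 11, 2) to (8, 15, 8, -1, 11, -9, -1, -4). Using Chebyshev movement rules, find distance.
31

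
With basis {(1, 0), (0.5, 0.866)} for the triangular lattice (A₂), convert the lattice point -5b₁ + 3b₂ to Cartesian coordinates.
(-3.5, 2.598)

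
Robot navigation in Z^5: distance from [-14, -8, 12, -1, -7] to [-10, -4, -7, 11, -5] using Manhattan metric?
41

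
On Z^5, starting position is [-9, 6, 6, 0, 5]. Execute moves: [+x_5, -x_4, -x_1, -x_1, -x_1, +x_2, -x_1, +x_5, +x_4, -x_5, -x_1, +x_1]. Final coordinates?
(-13, 7, 6, 0, 6)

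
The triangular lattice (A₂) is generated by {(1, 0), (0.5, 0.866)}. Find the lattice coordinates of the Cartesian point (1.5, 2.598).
3b₂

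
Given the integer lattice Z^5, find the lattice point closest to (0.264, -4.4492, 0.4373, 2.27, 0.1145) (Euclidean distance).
(0, -4, 0, 2, 0)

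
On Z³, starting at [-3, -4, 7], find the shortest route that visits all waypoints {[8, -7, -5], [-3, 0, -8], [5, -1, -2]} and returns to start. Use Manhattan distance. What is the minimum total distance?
72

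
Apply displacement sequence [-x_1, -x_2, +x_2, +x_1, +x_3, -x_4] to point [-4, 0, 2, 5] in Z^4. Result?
(-4, 0, 3, 4)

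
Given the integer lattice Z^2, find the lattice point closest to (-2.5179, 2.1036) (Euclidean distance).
(-3, 2)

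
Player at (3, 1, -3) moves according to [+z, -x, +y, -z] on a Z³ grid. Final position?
(2, 2, -3)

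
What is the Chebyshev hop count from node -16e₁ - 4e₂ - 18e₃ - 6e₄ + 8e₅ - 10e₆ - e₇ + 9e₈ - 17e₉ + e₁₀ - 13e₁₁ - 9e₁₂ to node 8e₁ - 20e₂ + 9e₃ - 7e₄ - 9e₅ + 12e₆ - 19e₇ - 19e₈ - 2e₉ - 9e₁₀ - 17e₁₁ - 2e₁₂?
28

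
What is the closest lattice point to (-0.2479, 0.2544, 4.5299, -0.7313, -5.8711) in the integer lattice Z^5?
(0, 0, 5, -1, -6)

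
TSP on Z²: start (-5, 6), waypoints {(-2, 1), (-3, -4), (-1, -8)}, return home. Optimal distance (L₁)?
36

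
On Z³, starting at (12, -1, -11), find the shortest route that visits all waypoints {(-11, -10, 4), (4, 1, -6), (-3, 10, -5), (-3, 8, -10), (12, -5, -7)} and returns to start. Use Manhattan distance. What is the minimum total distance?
124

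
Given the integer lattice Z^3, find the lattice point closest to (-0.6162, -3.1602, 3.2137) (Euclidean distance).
(-1, -3, 3)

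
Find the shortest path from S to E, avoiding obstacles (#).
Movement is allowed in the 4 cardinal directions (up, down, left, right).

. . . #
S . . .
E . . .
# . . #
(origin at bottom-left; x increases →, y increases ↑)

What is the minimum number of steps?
1
(one shortest path: (0, 2) → (0, 1))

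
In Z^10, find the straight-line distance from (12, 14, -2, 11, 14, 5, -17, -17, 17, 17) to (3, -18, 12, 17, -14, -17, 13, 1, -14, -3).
72.0417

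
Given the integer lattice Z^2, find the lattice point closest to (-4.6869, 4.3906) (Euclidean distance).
(-5, 4)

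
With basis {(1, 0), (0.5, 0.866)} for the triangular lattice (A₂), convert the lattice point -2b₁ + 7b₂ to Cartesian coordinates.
(1.5, 6.062)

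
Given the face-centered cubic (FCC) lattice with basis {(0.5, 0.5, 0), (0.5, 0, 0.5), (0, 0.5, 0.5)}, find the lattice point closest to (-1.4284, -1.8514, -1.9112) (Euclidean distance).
(-1.5, -1.5, -2)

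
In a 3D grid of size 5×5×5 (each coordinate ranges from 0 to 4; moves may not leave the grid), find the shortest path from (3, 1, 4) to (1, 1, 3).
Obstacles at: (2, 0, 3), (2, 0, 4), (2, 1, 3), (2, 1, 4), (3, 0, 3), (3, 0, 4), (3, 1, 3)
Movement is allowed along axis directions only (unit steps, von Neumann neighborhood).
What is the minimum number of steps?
5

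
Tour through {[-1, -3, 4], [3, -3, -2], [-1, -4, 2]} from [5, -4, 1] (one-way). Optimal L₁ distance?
18
(one optimal route: (5, -4, 1) → (3, -3, -2) → (-1, -4, 2) → (-1, -3, 4))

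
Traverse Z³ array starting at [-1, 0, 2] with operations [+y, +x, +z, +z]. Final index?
(0, 1, 4)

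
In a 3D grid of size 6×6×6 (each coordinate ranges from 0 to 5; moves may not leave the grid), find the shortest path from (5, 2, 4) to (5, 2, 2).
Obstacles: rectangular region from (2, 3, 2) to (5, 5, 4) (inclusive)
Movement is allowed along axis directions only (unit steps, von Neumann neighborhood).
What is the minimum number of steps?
2
(one shortest path: (5, 2, 4) → (5, 2, 3) → (5, 2, 2))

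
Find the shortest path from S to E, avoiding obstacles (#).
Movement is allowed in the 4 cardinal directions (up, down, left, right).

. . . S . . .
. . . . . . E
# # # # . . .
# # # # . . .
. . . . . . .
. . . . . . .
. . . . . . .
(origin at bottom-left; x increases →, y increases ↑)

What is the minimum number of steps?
4
(one shortest path: (3, 6) → (4, 6) → (5, 6) → (6, 6) → (6, 5))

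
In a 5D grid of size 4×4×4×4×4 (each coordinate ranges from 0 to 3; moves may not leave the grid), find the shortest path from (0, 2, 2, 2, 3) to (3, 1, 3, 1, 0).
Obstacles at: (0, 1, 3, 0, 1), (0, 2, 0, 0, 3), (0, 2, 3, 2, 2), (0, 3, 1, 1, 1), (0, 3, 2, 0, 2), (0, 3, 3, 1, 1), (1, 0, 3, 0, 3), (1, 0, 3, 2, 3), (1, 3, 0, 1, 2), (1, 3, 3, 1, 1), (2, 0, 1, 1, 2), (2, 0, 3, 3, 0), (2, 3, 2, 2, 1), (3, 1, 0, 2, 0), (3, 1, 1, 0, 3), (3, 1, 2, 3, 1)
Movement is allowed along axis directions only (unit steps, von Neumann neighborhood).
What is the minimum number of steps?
9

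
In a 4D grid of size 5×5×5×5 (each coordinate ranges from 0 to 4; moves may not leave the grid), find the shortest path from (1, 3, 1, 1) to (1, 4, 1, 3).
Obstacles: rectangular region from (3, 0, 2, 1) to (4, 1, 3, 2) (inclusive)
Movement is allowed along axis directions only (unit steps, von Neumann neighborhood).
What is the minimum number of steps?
3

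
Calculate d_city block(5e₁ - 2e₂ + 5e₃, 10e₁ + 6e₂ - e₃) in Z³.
19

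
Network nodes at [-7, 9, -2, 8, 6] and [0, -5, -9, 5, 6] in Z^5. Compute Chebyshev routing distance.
14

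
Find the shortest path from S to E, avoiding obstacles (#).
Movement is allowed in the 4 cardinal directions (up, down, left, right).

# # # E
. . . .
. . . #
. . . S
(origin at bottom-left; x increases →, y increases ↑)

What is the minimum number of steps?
5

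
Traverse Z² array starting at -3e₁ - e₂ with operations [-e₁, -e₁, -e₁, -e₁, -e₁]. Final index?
(-8, -1)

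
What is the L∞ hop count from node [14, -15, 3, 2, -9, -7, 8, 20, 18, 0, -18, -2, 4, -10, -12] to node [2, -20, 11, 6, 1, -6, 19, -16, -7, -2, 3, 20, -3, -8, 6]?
36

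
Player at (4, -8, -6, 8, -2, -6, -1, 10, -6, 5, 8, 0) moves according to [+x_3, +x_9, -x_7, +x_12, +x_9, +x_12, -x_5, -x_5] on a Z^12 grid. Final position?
(4, -8, -5, 8, -4, -6, -2, 10, -4, 5, 8, 2)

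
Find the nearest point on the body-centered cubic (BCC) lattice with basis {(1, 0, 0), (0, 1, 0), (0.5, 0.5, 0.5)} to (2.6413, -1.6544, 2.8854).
(2.5, -1.5, 2.5)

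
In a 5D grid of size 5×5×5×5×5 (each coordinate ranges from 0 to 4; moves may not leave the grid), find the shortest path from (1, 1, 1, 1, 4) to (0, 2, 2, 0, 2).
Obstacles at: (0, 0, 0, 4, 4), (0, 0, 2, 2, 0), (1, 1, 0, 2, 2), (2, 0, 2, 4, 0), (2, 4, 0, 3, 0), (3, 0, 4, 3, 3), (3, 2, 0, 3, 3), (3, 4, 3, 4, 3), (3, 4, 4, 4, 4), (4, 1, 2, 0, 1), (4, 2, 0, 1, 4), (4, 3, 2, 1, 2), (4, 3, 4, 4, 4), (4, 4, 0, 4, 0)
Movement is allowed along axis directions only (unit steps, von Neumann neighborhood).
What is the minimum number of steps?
6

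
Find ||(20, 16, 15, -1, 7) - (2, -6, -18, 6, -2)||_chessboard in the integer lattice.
33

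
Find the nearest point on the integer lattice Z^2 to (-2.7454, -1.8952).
(-3, -2)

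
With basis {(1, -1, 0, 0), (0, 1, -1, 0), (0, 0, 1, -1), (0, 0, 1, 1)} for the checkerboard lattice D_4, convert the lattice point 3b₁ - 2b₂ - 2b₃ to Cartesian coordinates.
(3, -5, 0, 2)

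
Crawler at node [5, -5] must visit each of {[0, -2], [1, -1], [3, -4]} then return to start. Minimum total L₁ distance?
18
(one optimal route: (5, -5) → (0, -2) → (1, -1) → (3, -4) → (5, -5))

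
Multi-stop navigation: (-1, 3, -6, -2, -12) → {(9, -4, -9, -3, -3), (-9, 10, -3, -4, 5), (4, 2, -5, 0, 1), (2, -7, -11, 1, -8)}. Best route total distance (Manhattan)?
99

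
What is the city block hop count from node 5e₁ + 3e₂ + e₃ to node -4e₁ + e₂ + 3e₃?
13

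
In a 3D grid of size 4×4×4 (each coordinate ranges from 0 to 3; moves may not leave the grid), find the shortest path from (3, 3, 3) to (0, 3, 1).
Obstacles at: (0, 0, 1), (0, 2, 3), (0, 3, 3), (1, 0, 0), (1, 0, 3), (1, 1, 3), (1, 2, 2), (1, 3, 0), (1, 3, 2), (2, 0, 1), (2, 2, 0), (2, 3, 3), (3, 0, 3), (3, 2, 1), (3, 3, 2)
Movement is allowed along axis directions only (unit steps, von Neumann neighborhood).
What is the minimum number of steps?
7
(one shortest path: (3, 3, 3) → (3, 2, 3) → (2, 2, 3) → (2, 2, 2) → (2, 3, 2) → (2, 3, 1) → (1, 3, 1) → (0, 3, 1))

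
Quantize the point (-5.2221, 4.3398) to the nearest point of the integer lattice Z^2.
(-5, 4)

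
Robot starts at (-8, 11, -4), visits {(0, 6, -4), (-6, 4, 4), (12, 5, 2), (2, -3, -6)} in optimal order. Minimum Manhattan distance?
70
(one optimal route: (-8, 11, -4) → (-6, 4, 4) → (12, 5, 2) → (0, 6, -4) → (2, -3, -6))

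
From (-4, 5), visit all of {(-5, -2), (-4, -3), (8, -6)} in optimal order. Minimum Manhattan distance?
25
(one optimal route: (-4, 5) → (-5, -2) → (-4, -3) → (8, -6))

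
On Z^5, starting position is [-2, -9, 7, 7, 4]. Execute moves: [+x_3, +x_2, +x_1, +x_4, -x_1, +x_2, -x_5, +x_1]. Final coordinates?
(-1, -7, 8, 8, 3)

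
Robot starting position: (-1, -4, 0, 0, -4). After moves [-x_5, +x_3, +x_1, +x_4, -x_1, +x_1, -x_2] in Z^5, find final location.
(0, -5, 1, 1, -5)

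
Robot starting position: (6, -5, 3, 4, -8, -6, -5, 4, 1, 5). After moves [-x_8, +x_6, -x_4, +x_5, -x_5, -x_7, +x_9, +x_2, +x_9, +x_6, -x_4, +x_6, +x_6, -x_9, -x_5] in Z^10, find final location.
(6, -4, 3, 2, -9, -2, -6, 3, 2, 5)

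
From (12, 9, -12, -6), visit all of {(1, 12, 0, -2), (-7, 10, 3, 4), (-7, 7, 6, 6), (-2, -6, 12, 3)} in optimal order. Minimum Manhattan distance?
84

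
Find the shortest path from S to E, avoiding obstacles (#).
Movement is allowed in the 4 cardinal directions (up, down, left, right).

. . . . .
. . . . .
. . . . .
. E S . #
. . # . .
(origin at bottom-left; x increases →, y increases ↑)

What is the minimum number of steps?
1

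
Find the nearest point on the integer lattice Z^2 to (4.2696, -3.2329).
(4, -3)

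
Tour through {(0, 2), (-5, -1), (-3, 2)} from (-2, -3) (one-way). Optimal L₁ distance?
13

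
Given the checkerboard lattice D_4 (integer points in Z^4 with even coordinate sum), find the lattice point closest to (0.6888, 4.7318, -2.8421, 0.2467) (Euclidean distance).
(0, 5, -3, 0)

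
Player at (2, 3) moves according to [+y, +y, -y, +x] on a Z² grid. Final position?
(3, 4)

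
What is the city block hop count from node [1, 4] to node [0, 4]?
1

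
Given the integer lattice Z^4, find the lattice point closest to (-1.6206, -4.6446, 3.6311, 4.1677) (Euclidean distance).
(-2, -5, 4, 4)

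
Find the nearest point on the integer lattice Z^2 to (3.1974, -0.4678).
(3, 0)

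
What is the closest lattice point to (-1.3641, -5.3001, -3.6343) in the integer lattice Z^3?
(-1, -5, -4)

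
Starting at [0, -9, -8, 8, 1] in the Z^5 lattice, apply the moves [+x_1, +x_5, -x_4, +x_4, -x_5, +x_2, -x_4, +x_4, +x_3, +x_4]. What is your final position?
(1, -8, -7, 9, 1)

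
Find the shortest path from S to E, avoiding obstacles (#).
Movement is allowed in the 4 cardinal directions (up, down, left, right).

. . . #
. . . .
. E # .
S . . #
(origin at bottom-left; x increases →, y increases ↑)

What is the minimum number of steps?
2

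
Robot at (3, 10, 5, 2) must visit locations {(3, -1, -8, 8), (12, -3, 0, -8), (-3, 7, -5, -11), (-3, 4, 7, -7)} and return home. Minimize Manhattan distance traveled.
140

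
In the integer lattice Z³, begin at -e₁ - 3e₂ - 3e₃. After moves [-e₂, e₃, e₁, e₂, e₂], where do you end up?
(0, -2, -2)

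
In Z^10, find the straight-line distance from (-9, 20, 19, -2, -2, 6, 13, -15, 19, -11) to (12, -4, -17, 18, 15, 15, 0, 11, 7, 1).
64.9307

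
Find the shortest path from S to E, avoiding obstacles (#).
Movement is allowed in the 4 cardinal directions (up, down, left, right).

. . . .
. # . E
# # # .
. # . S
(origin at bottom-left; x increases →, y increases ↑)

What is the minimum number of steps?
2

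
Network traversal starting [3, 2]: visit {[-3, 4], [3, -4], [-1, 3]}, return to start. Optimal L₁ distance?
28
(one optimal route: (3, 2) → (-3, 4) → (-1, 3) → (3, -4) → (3, 2))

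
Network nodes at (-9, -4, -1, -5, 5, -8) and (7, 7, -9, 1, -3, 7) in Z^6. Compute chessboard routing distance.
16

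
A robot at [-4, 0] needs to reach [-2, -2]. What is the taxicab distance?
4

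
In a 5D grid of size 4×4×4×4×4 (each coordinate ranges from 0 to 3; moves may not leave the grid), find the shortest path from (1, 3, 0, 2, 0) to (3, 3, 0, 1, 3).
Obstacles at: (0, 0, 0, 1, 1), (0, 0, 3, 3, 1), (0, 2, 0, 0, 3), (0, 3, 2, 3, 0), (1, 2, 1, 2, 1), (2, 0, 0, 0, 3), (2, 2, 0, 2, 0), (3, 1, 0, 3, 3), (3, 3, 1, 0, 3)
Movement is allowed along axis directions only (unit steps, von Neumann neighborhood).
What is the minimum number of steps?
6
(one shortest path: (1, 3, 0, 2, 0) → (2, 3, 0, 2, 0) → (3, 3, 0, 2, 0) → (3, 3, 0, 1, 0) → (3, 3, 0, 1, 1) → (3, 3, 0, 1, 2) → (3, 3, 0, 1, 3))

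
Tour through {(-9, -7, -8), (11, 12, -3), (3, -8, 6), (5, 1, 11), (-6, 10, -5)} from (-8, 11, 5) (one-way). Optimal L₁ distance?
108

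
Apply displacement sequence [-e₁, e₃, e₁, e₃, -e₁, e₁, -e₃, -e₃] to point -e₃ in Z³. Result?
(0, 0, -1)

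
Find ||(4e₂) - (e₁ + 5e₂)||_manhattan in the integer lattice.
2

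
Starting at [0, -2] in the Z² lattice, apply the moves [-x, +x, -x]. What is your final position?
(-1, -2)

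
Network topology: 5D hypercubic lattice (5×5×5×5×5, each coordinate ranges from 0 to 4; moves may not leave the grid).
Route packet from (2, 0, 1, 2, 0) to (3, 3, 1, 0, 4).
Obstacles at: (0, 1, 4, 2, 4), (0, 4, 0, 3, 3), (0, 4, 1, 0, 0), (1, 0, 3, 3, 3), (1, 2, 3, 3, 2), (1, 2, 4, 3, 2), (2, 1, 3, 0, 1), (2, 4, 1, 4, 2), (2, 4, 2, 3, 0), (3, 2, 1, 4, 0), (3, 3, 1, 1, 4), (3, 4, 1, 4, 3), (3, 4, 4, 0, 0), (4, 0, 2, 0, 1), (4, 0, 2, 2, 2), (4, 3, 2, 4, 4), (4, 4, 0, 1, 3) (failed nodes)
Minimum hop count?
10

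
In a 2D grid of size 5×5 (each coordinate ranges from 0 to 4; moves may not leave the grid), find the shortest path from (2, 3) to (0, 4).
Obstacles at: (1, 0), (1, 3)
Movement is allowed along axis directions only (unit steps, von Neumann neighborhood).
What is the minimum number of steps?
3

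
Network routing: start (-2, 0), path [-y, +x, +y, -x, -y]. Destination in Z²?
(-2, -1)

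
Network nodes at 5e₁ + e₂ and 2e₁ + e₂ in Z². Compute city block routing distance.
3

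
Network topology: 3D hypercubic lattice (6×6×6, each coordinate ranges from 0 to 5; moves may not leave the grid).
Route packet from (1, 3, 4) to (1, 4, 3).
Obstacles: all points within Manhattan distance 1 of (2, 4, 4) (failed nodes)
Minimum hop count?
2
(one shortest path: (1, 3, 4) → (1, 3, 3) → (1, 4, 3))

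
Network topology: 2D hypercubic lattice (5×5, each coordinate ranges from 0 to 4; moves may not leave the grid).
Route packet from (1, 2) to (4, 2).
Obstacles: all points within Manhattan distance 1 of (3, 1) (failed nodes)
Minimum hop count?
5
(one shortest path: (1, 2) → (2, 2) → (2, 3) → (3, 3) → (4, 3) → (4, 2))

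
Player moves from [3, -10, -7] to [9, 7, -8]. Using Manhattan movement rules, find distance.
24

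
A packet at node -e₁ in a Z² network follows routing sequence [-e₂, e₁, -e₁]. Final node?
(-1, -1)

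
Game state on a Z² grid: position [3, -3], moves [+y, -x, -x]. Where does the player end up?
(1, -2)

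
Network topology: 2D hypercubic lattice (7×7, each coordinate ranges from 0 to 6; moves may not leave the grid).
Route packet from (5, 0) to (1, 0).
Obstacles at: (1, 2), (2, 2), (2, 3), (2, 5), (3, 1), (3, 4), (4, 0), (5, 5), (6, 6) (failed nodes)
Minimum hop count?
18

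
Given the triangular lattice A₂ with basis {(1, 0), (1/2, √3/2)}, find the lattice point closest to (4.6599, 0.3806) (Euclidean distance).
(5, 0)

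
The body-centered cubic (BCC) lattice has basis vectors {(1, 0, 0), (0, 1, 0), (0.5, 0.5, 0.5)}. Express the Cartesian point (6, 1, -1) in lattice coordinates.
7b₁ + 2b₂ - 2b₃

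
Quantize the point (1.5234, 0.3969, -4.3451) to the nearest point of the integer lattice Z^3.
(2, 0, -4)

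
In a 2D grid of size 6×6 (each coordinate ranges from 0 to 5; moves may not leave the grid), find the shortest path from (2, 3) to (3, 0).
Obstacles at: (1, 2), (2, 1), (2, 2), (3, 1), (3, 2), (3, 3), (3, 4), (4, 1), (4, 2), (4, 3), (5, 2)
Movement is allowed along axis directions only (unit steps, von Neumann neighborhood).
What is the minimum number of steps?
8
(one shortest path: (2, 3) → (1, 3) → (0, 3) → (0, 2) → (0, 1) → (1, 1) → (1, 0) → (2, 0) → (3, 0))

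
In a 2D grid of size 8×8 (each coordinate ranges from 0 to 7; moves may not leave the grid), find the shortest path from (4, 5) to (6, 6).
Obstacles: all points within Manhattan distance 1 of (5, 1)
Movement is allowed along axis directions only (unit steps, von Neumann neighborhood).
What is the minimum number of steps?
3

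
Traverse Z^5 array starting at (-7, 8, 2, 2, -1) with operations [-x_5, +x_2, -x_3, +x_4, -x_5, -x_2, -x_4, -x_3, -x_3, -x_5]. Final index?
(-7, 8, -1, 2, -4)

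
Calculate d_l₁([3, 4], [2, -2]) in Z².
7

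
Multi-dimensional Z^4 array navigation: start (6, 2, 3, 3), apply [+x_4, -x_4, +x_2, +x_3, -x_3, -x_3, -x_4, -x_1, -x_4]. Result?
(5, 3, 2, 1)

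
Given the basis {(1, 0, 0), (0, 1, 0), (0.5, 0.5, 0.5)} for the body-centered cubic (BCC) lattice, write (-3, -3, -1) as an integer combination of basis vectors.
-2b₁ - 2b₂ - 2b₃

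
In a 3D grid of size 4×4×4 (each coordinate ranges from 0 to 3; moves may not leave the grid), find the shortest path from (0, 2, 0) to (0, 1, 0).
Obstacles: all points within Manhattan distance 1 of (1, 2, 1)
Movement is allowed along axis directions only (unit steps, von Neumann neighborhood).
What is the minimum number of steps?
1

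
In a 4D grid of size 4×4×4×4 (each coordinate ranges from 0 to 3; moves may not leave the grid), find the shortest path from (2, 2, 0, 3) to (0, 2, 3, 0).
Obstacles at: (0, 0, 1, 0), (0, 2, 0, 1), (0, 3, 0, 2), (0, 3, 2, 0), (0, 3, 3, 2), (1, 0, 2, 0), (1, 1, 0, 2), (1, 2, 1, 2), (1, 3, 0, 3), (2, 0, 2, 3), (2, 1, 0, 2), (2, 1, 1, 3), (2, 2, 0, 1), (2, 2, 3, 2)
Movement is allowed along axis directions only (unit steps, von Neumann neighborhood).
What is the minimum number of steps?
8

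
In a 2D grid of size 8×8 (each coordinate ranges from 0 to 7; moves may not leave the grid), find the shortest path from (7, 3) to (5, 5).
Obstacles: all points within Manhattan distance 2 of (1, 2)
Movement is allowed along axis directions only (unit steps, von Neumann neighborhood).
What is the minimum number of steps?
4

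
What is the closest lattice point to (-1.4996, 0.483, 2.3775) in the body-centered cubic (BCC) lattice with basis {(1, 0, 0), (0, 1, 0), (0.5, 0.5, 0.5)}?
(-1.5, 0.5, 2.5)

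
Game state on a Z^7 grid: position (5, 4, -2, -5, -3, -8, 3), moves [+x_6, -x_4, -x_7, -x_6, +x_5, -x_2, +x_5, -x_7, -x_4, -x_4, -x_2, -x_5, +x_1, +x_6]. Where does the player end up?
(6, 2, -2, -8, -2, -7, 1)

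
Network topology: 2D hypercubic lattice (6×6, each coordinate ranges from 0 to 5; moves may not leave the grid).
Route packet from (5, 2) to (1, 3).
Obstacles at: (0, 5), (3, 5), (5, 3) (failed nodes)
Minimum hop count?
5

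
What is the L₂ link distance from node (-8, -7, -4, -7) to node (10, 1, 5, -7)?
21.6564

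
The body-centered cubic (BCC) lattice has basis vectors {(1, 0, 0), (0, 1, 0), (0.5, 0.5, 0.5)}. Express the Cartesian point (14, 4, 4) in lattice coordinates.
10b₁ + 8b₃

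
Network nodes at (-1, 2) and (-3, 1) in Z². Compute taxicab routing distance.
3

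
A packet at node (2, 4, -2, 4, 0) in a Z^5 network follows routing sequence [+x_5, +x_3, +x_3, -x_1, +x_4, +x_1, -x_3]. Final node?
(2, 4, -1, 5, 1)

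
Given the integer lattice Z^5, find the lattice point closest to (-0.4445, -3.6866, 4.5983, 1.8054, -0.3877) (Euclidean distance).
(0, -4, 5, 2, 0)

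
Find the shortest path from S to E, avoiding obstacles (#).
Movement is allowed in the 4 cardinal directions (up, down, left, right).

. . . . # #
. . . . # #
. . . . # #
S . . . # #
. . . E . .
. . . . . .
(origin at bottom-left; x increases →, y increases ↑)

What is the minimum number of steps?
4
(one shortest path: (0, 2) → (1, 2) → (2, 2) → (3, 2) → (3, 1))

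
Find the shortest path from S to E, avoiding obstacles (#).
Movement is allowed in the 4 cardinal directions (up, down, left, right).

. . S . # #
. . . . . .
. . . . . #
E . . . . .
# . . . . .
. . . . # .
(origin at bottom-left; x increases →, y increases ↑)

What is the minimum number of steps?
5
(one shortest path: (2, 5) → (1, 5) → (0, 5) → (0, 4) → (0, 3) → (0, 2))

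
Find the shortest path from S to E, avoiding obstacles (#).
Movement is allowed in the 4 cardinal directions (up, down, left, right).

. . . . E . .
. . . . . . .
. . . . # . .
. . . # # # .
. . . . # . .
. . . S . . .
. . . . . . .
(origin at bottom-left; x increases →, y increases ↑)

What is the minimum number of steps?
8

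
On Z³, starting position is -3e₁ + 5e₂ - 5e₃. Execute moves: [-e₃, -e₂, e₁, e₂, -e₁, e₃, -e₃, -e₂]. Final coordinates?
(-3, 4, -6)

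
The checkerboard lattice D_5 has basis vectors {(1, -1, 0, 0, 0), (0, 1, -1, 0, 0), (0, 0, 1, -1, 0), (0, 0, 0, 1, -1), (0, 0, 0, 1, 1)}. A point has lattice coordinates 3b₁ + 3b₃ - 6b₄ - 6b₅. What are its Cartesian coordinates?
(3, -3, 3, -15, 0)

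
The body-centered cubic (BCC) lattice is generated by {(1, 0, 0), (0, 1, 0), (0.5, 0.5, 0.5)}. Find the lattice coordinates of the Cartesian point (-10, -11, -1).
-9b₁ - 10b₂ - 2b₃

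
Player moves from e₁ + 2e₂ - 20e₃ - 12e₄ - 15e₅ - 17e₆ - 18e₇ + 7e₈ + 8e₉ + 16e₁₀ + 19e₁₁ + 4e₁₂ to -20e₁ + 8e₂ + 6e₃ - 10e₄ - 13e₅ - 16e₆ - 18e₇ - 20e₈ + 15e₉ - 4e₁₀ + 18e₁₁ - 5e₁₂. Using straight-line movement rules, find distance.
49.2138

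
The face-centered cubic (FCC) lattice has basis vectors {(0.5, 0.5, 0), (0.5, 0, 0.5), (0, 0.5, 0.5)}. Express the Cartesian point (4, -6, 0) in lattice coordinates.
-2b₁ + 10b₂ - 10b₃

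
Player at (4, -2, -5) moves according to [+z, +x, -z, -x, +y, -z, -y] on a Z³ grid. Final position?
(4, -2, -6)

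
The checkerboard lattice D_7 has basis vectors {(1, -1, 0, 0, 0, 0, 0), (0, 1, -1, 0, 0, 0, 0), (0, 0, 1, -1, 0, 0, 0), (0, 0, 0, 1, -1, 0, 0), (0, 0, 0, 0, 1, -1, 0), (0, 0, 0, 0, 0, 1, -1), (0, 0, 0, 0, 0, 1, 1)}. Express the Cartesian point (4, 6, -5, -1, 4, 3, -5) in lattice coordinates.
4b₁ + 10b₂ + 5b₃ + 4b₄ + 8b₅ + 8b₆ + 3b₇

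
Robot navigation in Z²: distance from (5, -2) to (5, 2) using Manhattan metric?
4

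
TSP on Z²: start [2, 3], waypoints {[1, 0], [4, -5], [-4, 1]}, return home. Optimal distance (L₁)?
32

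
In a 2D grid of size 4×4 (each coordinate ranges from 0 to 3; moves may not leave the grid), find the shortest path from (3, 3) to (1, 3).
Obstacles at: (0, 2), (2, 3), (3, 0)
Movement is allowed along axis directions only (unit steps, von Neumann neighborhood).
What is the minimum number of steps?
4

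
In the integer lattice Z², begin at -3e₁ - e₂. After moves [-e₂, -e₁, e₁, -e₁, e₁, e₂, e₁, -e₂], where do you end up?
(-2, -2)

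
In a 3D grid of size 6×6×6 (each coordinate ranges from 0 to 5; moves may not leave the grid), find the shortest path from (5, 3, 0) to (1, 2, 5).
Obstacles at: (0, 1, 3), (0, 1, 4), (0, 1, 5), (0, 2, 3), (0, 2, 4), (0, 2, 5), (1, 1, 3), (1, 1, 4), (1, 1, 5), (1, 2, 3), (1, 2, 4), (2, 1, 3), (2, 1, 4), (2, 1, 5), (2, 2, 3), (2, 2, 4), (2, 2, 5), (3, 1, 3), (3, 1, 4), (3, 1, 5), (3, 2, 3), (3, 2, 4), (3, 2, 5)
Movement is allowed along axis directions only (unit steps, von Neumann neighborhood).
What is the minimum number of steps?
10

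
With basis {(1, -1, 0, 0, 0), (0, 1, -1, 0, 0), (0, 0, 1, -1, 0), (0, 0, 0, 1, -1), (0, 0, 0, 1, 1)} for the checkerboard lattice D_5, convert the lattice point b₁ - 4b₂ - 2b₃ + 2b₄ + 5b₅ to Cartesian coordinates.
(1, -5, 2, 9, 3)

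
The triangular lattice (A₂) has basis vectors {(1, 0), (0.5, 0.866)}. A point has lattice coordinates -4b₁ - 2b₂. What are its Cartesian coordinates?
(-5, -1.732)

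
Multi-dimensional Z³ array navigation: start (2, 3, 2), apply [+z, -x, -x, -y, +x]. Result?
(1, 2, 3)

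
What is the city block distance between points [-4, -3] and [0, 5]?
12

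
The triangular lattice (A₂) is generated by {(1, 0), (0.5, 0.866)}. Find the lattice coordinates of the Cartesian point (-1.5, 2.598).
-3b₁ + 3b₂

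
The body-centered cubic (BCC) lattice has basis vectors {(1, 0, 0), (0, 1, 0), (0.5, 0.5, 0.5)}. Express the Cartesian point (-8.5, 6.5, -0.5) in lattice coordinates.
-8b₁ + 7b₂ - b₃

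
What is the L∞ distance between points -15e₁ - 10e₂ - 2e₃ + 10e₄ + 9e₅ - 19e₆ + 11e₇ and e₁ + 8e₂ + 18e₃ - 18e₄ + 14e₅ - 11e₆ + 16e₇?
28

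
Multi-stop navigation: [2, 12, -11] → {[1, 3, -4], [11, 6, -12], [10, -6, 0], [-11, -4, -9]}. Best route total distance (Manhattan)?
87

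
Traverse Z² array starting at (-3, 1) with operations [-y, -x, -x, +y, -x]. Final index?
(-6, 1)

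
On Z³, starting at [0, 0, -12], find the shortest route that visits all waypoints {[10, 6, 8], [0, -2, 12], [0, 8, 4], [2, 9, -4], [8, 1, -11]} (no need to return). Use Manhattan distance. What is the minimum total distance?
80
(one optimal route: (0, 0, -12) → (8, 1, -11) → (2, 9, -4) → (0, 8, 4) → (10, 6, 8) → (0, -2, 12))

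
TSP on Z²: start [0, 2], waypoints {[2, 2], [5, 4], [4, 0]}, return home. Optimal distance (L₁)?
18
(one optimal route: (0, 2) → (2, 2) → (5, 4) → (4, 0) → (0, 2))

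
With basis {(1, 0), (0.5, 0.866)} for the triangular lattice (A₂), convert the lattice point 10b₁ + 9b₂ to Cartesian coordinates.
(14.5, 7.794)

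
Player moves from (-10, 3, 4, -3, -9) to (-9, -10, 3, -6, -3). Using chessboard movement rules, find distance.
13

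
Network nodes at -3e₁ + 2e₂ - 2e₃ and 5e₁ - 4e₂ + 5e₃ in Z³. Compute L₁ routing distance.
21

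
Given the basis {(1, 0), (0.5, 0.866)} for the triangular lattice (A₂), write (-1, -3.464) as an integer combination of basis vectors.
b₁ - 4b₂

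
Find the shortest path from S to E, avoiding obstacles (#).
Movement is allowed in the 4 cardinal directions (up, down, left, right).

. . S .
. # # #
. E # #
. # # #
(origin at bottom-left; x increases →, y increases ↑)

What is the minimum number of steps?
5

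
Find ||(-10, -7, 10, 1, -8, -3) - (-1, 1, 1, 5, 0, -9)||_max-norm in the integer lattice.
9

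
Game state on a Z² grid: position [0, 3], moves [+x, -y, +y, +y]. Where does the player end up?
(1, 4)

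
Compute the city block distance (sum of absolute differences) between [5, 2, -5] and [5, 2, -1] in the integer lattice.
4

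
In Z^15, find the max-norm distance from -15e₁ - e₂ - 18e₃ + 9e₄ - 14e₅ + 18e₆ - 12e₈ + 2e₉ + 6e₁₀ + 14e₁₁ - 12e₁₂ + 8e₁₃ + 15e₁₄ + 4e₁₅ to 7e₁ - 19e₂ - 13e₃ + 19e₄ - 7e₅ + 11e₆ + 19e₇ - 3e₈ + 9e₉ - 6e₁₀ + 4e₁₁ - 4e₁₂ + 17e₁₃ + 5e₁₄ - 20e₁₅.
24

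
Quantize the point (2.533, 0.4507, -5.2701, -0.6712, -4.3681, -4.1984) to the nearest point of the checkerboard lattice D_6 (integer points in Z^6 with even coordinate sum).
(2, 0, -5, -1, -4, -4)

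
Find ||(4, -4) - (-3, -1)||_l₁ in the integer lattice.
10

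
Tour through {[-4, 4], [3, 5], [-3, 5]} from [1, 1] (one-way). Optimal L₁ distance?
14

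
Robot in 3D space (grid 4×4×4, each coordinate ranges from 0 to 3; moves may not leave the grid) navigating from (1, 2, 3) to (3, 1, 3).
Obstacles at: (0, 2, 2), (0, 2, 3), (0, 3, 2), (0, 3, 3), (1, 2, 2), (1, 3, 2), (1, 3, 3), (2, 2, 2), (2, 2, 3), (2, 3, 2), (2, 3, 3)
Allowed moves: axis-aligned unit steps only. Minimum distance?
3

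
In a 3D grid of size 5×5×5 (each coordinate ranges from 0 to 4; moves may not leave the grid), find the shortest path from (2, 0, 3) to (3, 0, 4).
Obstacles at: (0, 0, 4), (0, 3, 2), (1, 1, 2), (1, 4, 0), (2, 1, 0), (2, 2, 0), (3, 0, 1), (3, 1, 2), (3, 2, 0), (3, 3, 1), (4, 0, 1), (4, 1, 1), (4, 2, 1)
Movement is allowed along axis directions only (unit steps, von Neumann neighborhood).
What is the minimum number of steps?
2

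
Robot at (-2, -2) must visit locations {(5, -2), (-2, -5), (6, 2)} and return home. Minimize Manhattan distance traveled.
30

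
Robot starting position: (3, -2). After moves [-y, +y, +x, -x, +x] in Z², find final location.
(4, -2)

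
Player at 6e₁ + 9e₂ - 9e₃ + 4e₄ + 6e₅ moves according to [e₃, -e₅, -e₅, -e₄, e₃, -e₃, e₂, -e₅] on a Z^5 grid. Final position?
(6, 10, -8, 3, 3)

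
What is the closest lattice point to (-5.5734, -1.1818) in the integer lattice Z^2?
(-6, -1)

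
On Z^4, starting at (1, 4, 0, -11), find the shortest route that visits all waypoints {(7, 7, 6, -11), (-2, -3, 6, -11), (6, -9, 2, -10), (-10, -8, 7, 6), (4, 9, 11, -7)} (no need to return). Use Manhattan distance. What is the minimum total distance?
109
(one optimal route: (1, 4, 0, -11) → (4, 9, 11, -7) → (7, 7, 6, -11) → (6, -9, 2, -10) → (-2, -3, 6, -11) → (-10, -8, 7, 6))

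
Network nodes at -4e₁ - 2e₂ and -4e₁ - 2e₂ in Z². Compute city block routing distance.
0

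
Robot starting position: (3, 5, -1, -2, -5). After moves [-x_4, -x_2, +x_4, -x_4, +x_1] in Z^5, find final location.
(4, 4, -1, -3, -5)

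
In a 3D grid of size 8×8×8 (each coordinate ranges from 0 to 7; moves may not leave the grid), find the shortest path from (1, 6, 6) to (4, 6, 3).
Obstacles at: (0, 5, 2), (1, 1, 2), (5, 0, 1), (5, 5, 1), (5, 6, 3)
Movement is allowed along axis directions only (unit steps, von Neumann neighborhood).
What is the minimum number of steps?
6
(one shortest path: (1, 6, 6) → (2, 6, 6) → (3, 6, 6) → (4, 6, 6) → (4, 6, 5) → (4, 6, 4) → (4, 6, 3))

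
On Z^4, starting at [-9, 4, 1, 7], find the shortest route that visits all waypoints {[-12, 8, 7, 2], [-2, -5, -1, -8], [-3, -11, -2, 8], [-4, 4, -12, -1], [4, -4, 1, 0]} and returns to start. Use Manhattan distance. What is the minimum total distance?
148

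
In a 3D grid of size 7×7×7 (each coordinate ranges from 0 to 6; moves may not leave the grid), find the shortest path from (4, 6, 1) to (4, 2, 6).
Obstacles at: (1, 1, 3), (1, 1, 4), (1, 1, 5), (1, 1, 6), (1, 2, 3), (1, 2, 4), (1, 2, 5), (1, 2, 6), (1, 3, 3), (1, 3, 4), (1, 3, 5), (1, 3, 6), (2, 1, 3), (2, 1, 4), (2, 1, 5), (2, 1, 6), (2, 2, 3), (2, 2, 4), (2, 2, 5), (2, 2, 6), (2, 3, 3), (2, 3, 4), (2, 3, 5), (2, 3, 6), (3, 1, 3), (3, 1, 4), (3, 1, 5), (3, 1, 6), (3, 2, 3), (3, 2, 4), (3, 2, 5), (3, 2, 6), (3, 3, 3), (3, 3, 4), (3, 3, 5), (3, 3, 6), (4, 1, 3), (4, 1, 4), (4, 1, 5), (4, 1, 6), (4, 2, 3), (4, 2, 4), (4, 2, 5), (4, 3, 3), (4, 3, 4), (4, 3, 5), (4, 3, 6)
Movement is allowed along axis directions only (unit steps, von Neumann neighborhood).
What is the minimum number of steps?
11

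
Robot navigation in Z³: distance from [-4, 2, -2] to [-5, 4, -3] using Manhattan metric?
4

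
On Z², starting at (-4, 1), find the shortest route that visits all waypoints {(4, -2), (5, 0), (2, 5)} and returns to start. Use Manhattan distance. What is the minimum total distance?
32
(one optimal route: (-4, 1) → (4, -2) → (5, 0) → (2, 5) → (-4, 1))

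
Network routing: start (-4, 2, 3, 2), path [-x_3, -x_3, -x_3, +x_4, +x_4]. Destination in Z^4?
(-4, 2, 0, 4)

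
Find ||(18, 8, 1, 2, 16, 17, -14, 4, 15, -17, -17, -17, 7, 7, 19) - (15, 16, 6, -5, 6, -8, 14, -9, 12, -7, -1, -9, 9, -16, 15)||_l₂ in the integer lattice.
52.9434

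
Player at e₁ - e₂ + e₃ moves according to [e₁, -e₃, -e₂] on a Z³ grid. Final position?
(2, -2, 0)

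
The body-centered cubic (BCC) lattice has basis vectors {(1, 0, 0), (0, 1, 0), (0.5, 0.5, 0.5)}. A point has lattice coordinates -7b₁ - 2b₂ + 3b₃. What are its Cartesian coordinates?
(-5.5, -0.5, 1.5)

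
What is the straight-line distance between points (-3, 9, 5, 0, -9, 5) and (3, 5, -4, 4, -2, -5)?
17.2627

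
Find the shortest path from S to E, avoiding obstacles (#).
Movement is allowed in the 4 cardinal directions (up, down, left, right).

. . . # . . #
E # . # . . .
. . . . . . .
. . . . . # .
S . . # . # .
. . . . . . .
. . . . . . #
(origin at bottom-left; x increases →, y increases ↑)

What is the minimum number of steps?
3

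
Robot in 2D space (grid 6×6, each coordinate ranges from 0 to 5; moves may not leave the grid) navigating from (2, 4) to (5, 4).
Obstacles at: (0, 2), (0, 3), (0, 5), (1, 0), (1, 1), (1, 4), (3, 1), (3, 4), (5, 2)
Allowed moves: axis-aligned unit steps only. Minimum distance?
5
(one shortest path: (2, 4) → (2, 3) → (3, 3) → (4, 3) → (5, 3) → (5, 4))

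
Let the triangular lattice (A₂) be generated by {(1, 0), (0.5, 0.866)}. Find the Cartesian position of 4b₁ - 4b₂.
(2, -3.464)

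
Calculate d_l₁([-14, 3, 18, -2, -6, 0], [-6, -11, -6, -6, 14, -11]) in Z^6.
81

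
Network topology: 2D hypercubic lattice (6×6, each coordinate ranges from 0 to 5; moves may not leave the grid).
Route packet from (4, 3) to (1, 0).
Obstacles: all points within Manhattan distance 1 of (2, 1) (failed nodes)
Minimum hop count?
8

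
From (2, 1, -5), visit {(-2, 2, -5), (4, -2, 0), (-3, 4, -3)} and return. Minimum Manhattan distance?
36
(one optimal route: (2, 1, -5) → (-2, 2, -5) → (-3, 4, -3) → (4, -2, 0) → (2, 1, -5))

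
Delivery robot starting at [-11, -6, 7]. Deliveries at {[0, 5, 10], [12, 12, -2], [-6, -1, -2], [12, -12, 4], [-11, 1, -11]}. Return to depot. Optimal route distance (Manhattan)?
158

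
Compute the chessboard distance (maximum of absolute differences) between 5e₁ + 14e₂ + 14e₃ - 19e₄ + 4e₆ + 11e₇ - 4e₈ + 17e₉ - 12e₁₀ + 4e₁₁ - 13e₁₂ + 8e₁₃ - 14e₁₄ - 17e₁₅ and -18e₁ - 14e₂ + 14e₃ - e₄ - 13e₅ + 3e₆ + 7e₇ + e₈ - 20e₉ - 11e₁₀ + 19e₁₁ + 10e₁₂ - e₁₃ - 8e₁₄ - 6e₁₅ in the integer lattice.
37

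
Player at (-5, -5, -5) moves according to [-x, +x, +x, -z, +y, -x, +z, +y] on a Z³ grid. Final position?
(-5, -3, -5)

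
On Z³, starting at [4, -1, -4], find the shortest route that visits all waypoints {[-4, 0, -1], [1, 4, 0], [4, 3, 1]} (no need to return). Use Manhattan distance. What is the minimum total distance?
24
(one optimal route: (4, -1, -4) → (4, 3, 1) → (1, 4, 0) → (-4, 0, -1))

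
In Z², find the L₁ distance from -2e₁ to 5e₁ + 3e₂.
10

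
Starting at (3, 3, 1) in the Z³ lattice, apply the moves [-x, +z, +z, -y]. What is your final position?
(2, 2, 3)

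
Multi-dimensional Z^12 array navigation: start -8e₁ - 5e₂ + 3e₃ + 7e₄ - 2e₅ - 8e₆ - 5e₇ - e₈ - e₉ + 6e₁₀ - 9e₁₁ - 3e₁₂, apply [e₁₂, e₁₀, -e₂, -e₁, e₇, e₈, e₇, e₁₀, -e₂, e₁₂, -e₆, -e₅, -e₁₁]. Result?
(-9, -7, 3, 7, -3, -9, -3, 0, -1, 8, -10, -1)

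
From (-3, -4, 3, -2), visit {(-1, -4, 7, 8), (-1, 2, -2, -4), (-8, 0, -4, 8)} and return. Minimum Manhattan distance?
76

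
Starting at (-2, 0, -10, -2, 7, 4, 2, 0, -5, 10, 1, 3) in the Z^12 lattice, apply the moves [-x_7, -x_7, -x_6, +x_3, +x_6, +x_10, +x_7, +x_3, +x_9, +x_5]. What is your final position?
(-2, 0, -8, -2, 8, 4, 1, 0, -4, 11, 1, 3)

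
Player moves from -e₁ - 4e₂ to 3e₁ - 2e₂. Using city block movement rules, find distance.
6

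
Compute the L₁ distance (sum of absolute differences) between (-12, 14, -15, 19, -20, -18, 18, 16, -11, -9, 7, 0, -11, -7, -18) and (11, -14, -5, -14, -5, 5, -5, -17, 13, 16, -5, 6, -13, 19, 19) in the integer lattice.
320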